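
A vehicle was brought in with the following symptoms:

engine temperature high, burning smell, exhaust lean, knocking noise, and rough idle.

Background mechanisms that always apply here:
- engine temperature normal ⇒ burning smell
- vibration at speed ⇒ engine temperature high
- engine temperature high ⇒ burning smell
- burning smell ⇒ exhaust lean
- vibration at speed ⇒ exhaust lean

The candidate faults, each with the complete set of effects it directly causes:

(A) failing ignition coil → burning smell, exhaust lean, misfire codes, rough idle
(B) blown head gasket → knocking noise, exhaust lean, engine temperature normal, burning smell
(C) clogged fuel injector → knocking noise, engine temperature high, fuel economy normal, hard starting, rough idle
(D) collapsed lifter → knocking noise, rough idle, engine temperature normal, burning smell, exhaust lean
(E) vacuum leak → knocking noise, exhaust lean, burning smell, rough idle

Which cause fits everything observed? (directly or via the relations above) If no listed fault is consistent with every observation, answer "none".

C

Testing each hypothesis:
(A) failing ignition coil — engine temperature high -; burning smell +; exhaust lean +; knocking noise -; rough idle +
(B) blown head gasket — engine temperature high -; burning smell +; exhaust lean +; knocking noise +; rough idle -
(C) clogged fuel injector — accounts for every observation (burning smell through engine temperature high → burning smell)
(D) collapsed lifter — engine temperature high -; burning smell +; exhaust lean +; knocking noise +; rough idle +
(E) vacuum leak — engine temperature high -; burning smell +; exhaust lean +; knocking noise +; rough idle +
(C) alone accounts for all the evidence.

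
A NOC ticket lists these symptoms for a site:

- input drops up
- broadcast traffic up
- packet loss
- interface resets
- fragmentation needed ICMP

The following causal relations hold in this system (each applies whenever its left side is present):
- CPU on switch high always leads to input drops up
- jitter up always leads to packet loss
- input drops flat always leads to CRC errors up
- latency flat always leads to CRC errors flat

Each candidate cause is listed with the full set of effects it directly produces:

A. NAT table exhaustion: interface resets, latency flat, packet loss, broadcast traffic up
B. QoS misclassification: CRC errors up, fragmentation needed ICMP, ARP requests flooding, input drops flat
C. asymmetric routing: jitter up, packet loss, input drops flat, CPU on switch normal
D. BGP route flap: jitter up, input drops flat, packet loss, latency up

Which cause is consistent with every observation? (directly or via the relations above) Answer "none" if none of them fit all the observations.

Per-candidate check:
(A) NAT table exhaustion — does not account for input drops up, fragmentation needed ICMP
(B) QoS misclassification — fails on input drops up, broadcast traffic up, packet loss, interface resets (predicts input drops flat, not input drops up)
(C) asymmetric routing — input drops up NO; broadcast traffic up NO; packet loss yes; interface resets NO; fragmentation needed ICMP NO
(D) BGP route flap — input drops up NO; broadcast traffic up NO; packet loss yes; interface resets NO; fragmentation needed ICMP NO
No candidate is consistent with all observations.

none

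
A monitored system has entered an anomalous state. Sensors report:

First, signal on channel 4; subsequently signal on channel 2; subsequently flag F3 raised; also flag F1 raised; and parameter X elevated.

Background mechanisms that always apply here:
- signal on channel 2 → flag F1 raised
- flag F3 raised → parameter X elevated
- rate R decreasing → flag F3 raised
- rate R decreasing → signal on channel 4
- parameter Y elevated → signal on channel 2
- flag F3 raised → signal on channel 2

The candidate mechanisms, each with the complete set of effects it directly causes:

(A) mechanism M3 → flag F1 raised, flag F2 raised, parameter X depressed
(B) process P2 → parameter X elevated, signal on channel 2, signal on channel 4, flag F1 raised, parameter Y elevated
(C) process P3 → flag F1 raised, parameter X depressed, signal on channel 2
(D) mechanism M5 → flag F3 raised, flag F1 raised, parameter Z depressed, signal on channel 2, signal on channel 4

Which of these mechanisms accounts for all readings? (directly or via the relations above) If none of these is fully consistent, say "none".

D

Checking each candidate against the observations:
(A) mechanism M3 — signal on channel 4 ✗; signal on channel 2 ✗; flag F3 raised ✗; flag F1 raised ✓; parameter X elevated ✗
(B) process P2 — does not account for flag F3 raised
(C) process P3 — fails on signal on channel 4, flag F3 raised, parameter X elevated (predicts parameter X depressed, not parameter X elevated)
(D) mechanism M5 — signal on channel 4 ✓; signal on channel 2 ✓; flag F3 raised ✓; flag F1 raised ✓; parameter X elevated ✓ (via flag F3 raised → parameter X elevated)
(D) alone accounts for all the evidence.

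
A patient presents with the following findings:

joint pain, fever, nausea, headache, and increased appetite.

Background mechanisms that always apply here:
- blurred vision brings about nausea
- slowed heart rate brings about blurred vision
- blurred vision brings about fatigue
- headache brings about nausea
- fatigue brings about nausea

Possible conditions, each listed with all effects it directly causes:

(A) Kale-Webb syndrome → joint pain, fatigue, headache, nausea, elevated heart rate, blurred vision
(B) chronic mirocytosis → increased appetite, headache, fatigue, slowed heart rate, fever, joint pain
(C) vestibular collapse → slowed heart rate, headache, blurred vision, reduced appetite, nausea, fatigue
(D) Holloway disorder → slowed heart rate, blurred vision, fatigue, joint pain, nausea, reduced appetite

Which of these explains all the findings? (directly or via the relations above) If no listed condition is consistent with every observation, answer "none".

For each candidate, compare predicted effects to what was observed:
(A) Kale-Webb syndrome — joint pain ✓; fever ✗; nausea ✓; headache ✓; increased appetite ✗
(B) chronic mirocytosis — accounts for every observation (nausea via headache → nausea)
(C) vestibular collapse — joint pain ✗; fever ✗; nausea ✓; headache ✓; increased appetite ✗
(D) Holloway disorder — fails on fever, headache, increased appetite (predicts reduced appetite, not increased appetite)
(B) alone accounts for all the evidence.

B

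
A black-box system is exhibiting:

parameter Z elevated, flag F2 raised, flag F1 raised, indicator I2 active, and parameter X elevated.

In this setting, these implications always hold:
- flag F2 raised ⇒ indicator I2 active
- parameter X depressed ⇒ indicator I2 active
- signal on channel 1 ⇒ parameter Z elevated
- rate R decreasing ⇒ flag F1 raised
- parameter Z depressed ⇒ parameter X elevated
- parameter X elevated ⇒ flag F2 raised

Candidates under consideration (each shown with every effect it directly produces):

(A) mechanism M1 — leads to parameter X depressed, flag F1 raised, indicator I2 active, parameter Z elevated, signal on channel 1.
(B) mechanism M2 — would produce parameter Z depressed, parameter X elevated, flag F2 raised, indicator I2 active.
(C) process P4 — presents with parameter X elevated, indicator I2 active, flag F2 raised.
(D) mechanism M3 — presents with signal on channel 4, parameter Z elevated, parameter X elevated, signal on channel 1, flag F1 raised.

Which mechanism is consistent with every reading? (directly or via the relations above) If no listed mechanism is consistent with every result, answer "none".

Checking each candidate against the observations:
(A) mechanism M1 — parameter Z elevated match; flag F2 raised miss; flag F1 raised match; indicator I2 active match; parameter X elevated miss
(B) mechanism M2 — fails on parameter Z elevated, flag F1 raised (predicts parameter Z depressed, not parameter Z elevated)
(C) process P4 — parameter Z elevated miss; flag F2 raised match; flag F1 raised miss; indicator I2 active match; parameter X elevated match
(D) mechanism M3 — parameter Z elevated match; flag F2 raised match (through parameter X elevated → flag F2 raised); flag F1 raised match; indicator I2 active match (through parameter X elevated → flag F2 raised → indicator I2 active); parameter X elevated match
(D) is the only candidate with no mismatches.

D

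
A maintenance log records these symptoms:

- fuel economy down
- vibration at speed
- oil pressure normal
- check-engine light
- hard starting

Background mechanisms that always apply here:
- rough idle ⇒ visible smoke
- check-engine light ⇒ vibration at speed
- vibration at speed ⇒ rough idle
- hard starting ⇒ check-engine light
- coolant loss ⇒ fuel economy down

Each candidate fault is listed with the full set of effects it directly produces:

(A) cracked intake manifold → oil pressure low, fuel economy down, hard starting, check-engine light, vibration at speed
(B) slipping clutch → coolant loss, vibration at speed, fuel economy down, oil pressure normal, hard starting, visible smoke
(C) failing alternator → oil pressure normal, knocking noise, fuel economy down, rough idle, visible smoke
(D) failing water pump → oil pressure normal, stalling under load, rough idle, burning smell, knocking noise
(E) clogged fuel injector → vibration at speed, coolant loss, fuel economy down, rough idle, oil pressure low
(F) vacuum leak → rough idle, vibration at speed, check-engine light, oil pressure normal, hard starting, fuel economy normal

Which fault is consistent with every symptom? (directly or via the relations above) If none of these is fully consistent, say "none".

For each candidate, compare predicted effects to what was observed:
(A) cracked intake manifold — fuel economy down match; vibration at speed match; oil pressure normal miss; check-engine light match; hard starting match
(B) slipping clutch — fuel economy down match; vibration at speed match; oil pressure normal match; check-engine light match (via hard starting → check-engine light); hard starting match
(C) failing alternator — fuel economy down match; vibration at speed miss; oil pressure normal match; check-engine light miss; hard starting miss
(D) failing water pump — fuel economy down miss; vibration at speed miss; oil pressure normal match; check-engine light miss; hard starting miss
(E) clogged fuel injector — fails on oil pressure normal, check-engine light, hard starting (predicts oil pressure low, not oil pressure normal)
(F) vacuum leak — fuel economy down miss; vibration at speed match; oil pressure normal match; check-engine light match; hard starting match
(B) alone accounts for all the evidence.

B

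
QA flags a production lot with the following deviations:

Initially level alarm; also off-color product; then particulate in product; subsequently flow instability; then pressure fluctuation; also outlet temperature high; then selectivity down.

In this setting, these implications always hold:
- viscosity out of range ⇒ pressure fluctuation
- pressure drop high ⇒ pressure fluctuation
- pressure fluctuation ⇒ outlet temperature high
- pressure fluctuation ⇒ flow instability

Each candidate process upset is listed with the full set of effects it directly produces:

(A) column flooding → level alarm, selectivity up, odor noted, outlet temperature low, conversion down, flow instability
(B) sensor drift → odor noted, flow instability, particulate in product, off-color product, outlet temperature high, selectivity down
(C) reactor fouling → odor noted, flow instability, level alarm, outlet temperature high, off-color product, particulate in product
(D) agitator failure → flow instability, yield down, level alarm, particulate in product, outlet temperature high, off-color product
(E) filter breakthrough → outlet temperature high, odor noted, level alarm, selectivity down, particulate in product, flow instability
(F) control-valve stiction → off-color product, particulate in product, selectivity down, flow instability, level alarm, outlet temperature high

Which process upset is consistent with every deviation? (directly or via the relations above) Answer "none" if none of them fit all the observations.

Testing each hypothesis:
(A) column flooding — level alarm ✓; off-color product ✗; particulate in product ✗; flow instability ✓; pressure fluctuation ✗; outlet temperature high ✗; selectivity down ✗
(B) sensor drift — level alarm ✗; off-color product ✓; particulate in product ✓; flow instability ✓; pressure fluctuation ✗; outlet temperature high ✓; selectivity down ✓
(C) reactor fouling — does not account for pressure fluctuation, selectivity down
(D) agitator failure — level alarm ✓; off-color product ✓; particulate in product ✓; flow instability ✓; pressure fluctuation ✗; outlet temperature high ✓; selectivity down ✗
(E) filter breakthrough — level alarm ✓; off-color product ✗; particulate in product ✓; flow instability ✓; pressure fluctuation ✗; outlet temperature high ✓; selectivity down ✓
(F) control-valve stiction — level alarm ✓; off-color product ✓; particulate in product ✓; flow instability ✓; pressure fluctuation ✗; outlet temperature high ✓; selectivity down ✓
Every candidate fails on at least one observation.

none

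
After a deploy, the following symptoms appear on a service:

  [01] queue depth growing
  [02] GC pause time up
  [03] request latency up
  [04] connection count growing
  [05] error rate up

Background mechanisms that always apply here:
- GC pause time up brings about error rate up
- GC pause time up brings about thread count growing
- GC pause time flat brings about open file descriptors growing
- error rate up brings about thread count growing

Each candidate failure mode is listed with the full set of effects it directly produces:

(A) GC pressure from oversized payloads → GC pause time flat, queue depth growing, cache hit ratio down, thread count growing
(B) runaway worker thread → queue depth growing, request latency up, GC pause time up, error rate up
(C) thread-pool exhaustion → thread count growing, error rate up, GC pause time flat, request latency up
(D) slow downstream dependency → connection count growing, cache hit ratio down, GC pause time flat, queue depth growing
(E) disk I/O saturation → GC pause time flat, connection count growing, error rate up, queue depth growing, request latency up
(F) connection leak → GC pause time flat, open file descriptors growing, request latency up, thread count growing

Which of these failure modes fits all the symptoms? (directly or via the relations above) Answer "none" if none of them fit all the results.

For each candidate, compare predicted effects to what was observed:
(A) GC pressure from oversized payloads — fails on GC pause time up, request latency up, connection count growing, error rate up (predicts GC pause time flat, not GC pause time up)
(B) runaway worker thread — does not account for connection count growing
(C) thread-pool exhaustion — queue depth growing ✗; GC pause time up ✗; request latency up ✓; connection count growing ✗; error rate up ✓
(D) slow downstream dependency — fails on GC pause time up, request latency up, error rate up (predicts GC pause time flat, not GC pause time up)
(E) disk I/O saturation — fails on GC pause time up (predicts GC pause time flat, not GC pause time up)
(F) connection leak — fails on queue depth growing, GC pause time up, connection count growing, error rate up (predicts GC pause time flat, not GC pause time up)
No candidate is consistent with all observations.

none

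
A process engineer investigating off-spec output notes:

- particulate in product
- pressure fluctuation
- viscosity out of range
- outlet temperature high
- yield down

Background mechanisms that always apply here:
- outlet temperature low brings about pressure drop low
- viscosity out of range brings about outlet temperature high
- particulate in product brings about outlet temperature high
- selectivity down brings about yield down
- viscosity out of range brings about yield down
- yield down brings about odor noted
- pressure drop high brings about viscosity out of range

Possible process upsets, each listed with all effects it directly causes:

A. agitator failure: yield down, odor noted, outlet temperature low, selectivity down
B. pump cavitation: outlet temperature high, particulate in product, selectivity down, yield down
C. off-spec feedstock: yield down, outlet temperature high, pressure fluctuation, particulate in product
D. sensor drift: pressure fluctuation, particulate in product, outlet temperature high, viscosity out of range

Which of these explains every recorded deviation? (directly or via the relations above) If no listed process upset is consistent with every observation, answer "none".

D

Checking each candidate against the observations:
(A) agitator failure — fails on particulate in product, pressure fluctuation, viscosity out of range, outlet temperature high (predicts outlet temperature low, not outlet temperature high)
(B) pump cavitation — particulate in product yes; pressure fluctuation NO; viscosity out of range NO; outlet temperature high yes; yield down yes
(C) off-spec feedstock — does not account for viscosity out of range
(D) sensor drift — particulate in product yes; pressure fluctuation yes; viscosity out of range yes; outlet temperature high yes; yield down yes (by viscosity out of range → yield down)
(D) alone accounts for all the evidence.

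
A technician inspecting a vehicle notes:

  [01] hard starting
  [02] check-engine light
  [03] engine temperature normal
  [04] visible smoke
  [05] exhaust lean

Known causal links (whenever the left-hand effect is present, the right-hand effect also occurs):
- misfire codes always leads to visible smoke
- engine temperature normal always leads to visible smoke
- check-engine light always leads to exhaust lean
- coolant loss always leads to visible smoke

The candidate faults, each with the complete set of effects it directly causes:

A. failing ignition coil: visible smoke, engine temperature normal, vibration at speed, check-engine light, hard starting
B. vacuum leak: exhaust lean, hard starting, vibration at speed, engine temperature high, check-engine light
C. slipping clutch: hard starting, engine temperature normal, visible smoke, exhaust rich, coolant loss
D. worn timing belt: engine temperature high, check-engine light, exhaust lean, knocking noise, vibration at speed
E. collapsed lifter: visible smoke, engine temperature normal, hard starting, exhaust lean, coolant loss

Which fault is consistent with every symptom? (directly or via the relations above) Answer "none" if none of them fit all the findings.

A

Checking each candidate against the observations:
(A) failing ignition coil — hard starting yes; check-engine light yes; engine temperature normal yes; visible smoke yes; exhaust lean yes (via check-engine light → exhaust lean)
(B) vacuum leak — hard starting yes; check-engine light yes; engine temperature normal NO; visible smoke NO; exhaust lean yes
(C) slipping clutch — fails on check-engine light, exhaust lean (predicts exhaust rich, not exhaust lean)
(D) worn timing belt — fails on hard starting, engine temperature normal, visible smoke (predicts engine temperature high, not engine temperature normal)
(E) collapsed lifter — does not account for check-engine light
(A) is the only candidate with no mismatches.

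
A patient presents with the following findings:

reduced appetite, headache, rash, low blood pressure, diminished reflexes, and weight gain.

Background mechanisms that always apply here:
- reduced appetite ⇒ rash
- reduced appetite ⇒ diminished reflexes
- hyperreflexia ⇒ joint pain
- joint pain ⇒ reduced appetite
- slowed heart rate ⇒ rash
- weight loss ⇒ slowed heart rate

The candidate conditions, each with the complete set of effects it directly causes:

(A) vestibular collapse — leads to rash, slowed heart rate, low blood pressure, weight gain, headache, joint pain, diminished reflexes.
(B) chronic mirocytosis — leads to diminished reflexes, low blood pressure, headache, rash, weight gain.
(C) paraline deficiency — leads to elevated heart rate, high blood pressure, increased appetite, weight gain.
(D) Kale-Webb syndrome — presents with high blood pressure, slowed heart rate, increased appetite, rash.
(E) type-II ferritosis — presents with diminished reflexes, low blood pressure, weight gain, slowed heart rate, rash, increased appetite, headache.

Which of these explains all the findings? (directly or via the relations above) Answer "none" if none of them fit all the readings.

Per-candidate check:
(A) vestibular collapse — reduced appetite + (via joint pain → reduced appetite); headache +; rash +; low blood pressure +; diminished reflexes +; weight gain +
(B) chronic mirocytosis — does not account for reduced appetite
(C) paraline deficiency — reduced appetite -; headache -; rash -; low blood pressure -; diminished reflexes -; weight gain +
(D) Kale-Webb syndrome — reduced appetite -; headache -; rash +; low blood pressure -; diminished reflexes -; weight gain -
(E) type-II ferritosis — reduced appetite -; headache +; rash +; low blood pressure +; diminished reflexes +; weight gain +
(A) alone accounts for all the evidence.

A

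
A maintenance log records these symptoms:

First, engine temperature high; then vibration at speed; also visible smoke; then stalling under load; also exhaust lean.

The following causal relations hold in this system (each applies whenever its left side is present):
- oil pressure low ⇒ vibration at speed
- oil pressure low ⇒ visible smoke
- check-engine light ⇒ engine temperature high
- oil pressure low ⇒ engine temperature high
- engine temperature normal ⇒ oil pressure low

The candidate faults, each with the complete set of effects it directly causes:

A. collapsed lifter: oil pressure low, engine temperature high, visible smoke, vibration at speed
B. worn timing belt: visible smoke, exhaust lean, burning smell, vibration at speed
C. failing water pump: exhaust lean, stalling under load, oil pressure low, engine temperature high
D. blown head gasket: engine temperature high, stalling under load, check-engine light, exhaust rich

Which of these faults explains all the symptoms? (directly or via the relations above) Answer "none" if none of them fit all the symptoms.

C

For each candidate, compare predicted effects to what was observed:
(A) collapsed lifter — engine temperature high match; vibration at speed match; visible smoke match; stalling under load miss; exhaust lean miss
(B) worn timing belt — does not account for engine temperature high, stalling under load
(C) failing water pump — accounts for every observation (vibration at speed through oil pressure low → vibration at speed)
(D) blown head gasket — engine temperature high match; vibration at speed miss; visible smoke miss; stalling under load match; exhaust lean miss
Only (C) is consistent with every observation.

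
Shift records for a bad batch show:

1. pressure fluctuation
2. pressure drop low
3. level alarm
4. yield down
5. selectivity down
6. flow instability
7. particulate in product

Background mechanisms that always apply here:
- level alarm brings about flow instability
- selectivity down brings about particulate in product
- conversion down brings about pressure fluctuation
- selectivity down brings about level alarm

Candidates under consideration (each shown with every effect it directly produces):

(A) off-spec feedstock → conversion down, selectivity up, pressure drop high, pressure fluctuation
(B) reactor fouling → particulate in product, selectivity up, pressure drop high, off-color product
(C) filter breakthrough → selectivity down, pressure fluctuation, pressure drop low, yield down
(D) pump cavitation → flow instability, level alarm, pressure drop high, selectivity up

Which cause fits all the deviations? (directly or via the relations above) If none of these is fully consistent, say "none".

C

Checking each candidate against the observations:
(A) off-spec feedstock — fails on pressure drop low, level alarm, yield down, selectivity down, flow instability, particulate in product (predicts pressure drop high, not pressure drop low; predicts selectivity up, not selectivity down)
(B) reactor fouling — fails on pressure fluctuation, pressure drop low, level alarm, yield down, selectivity down, flow instability (predicts pressure drop high, not pressure drop low; predicts selectivity up, not selectivity down)
(C) filter breakthrough — accounts for every observation (level alarm through selectivity down → level alarm)
(D) pump cavitation — fails on pressure fluctuation, pressure drop low, yield down, selectivity down, particulate in product (predicts pressure drop high, not pressure drop low; predicts selectivity up, not selectivity down)
(C) alone accounts for all the evidence.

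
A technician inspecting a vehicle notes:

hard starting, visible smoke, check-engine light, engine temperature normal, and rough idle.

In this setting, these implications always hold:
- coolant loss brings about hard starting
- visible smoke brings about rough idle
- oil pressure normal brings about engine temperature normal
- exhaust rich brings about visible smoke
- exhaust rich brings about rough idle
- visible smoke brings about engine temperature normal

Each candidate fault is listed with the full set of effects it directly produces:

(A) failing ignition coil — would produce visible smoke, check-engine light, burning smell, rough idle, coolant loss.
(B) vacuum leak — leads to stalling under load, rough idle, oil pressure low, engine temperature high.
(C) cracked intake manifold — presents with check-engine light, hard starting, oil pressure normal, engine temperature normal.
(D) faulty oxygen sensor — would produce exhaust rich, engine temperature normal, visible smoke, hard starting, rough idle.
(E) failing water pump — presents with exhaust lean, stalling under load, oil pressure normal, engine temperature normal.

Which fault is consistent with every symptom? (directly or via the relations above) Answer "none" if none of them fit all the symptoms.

A

Testing each hypothesis:
(A) failing ignition coil — accounts for every observation (hard starting through coolant loss → hard starting)
(B) vacuum leak — hard starting NO; visible smoke NO; check-engine light NO; engine temperature normal NO; rough idle yes
(C) cracked intake manifold — hard starting yes; visible smoke NO; check-engine light yes; engine temperature normal yes; rough idle NO
(D) faulty oxygen sensor — does not account for check-engine light
(E) failing water pump — does not account for hard starting, visible smoke, check-engine light, rough idle
(A) is the only candidate with no mismatches.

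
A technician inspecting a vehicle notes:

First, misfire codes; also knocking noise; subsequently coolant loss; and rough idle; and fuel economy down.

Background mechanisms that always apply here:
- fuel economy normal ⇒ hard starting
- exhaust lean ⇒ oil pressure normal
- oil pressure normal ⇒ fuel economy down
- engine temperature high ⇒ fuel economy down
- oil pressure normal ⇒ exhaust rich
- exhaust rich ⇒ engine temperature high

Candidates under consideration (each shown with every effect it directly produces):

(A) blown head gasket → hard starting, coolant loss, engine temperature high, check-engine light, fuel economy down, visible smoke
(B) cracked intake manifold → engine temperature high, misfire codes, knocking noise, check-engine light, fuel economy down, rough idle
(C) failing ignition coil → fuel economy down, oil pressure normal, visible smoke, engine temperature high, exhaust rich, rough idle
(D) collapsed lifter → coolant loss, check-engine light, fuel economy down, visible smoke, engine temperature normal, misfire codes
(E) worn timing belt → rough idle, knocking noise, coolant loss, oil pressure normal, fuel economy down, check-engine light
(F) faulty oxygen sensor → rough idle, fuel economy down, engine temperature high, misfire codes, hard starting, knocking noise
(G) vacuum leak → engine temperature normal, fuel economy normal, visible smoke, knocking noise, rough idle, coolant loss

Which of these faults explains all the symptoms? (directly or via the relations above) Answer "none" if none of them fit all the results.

none

Testing each hypothesis:
(A) blown head gasket — misfire codes ✗; knocking noise ✗; coolant loss ✓; rough idle ✗; fuel economy down ✓
(B) cracked intake manifold — does not account for coolant loss
(C) failing ignition coil — does not account for misfire codes, knocking noise, coolant loss
(D) collapsed lifter — does not account for knocking noise, rough idle
(E) worn timing belt — misfire codes ✗; knocking noise ✓; coolant loss ✓; rough idle ✓; fuel economy down ✓
(F) faulty oxygen sensor — does not account for coolant loss
(G) vacuum leak — fails on misfire codes, fuel economy down (predicts fuel economy normal, not fuel economy down)
Every candidate fails on at least one observation.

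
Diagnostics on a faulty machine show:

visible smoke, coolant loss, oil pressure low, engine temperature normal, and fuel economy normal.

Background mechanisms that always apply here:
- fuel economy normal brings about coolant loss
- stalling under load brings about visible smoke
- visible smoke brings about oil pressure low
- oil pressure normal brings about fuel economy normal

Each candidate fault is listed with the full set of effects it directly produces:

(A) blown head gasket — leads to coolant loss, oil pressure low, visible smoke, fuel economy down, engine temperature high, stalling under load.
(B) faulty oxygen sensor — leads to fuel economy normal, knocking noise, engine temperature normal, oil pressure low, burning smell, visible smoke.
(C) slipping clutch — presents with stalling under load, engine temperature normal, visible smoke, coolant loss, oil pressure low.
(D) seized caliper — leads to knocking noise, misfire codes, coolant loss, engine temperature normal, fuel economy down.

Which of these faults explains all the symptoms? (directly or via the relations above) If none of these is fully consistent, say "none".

B

Testing each hypothesis:
(A) blown head gasket — visible smoke match; coolant loss match; oil pressure low match; engine temperature normal miss; fuel economy normal miss
(B) faulty oxygen sensor — accounts for every observation (coolant loss through fuel economy normal → coolant loss)
(C) slipping clutch — does not account for fuel economy normal
(D) seized caliper — fails on visible smoke, oil pressure low, fuel economy normal (predicts fuel economy down, not fuel economy normal)
Only (B) is consistent with every observation.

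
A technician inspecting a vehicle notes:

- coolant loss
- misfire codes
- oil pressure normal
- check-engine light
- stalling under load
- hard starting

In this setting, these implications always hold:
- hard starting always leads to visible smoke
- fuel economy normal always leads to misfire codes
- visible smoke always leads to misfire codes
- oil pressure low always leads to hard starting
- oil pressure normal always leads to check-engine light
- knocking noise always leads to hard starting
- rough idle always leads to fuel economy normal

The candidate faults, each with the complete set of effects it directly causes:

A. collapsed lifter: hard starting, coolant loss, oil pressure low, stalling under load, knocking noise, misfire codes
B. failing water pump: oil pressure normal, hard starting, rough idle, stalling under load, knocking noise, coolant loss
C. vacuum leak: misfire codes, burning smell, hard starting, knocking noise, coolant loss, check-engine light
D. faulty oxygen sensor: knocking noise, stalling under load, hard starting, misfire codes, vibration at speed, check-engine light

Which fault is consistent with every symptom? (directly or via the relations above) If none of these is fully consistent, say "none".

B

For each candidate, compare predicted effects to what was observed:
(A) collapsed lifter — coolant loss match; misfire codes match; oil pressure normal miss; check-engine light miss; stalling under load match; hard starting match
(B) failing water pump — coolant loss match; misfire codes match (via hard starting → visible smoke → misfire codes); oil pressure normal match; check-engine light match (via oil pressure normal → check-engine light); stalling under load match; hard starting match
(C) vacuum leak — coolant loss match; misfire codes match; oil pressure normal miss; check-engine light match; stalling under load miss; hard starting match
(D) faulty oxygen sensor — coolant loss miss; misfire codes match; oil pressure normal miss; check-engine light match; stalling under load match; hard starting match
(B) alone accounts for all the evidence.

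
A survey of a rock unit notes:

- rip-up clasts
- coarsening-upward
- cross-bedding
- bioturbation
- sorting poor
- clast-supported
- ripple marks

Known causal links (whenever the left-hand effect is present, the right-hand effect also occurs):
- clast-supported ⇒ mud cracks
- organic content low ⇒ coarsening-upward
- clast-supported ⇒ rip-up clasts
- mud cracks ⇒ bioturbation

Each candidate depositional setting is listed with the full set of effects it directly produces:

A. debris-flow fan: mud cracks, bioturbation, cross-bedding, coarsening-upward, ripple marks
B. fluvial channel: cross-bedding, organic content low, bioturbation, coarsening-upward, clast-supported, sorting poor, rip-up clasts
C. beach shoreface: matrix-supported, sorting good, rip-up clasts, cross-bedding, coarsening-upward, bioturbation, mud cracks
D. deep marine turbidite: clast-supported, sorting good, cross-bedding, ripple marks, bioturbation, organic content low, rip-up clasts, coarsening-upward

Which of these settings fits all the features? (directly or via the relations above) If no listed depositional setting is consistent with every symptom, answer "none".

For each candidate, compare predicted effects to what was observed:
(A) debris-flow fan — rip-up clasts -; coarsening-upward +; cross-bedding +; bioturbation +; sorting poor -; clast-supported -; ripple marks +
(B) fluvial channel — rip-up clasts +; coarsening-upward +; cross-bedding +; bioturbation +; sorting poor +; clast-supported +; ripple marks -
(C) beach shoreface — rip-up clasts +; coarsening-upward +; cross-bedding +; bioturbation +; sorting poor -; clast-supported -; ripple marks -
(D) deep marine turbidite — rip-up clasts +; coarsening-upward +; cross-bedding +; bioturbation +; sorting poor -; clast-supported +; ripple marks +
None of the listed candidates fits everything.

none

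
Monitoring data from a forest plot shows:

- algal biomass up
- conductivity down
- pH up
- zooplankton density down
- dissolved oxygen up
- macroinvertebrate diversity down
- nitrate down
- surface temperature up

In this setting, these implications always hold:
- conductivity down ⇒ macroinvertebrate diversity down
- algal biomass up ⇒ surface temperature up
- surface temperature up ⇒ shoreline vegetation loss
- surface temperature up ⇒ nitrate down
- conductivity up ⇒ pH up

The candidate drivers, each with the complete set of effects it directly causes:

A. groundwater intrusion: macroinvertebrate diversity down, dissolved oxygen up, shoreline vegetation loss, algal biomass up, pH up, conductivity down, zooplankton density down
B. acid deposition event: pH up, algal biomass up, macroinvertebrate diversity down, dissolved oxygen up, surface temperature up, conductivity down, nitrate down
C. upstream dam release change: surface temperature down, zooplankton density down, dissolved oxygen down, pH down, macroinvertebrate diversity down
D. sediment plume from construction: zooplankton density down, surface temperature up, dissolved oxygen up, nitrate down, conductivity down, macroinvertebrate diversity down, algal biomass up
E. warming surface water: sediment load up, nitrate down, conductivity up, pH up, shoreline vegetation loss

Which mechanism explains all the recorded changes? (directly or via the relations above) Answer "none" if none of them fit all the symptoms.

A

Per-candidate check:
(A) groundwater intrusion — algal biomass up yes; conductivity down yes; pH up yes; zooplankton density down yes; dissolved oxygen up yes; macroinvertebrate diversity down yes; nitrate down yes (via algal biomass up → surface temperature up → nitrate down); surface temperature up yes (via algal biomass up → surface temperature up)
(B) acid deposition event — algal biomass up yes; conductivity down yes; pH up yes; zooplankton density down NO; dissolved oxygen up yes; macroinvertebrate diversity down yes; nitrate down yes; surface temperature up yes
(C) upstream dam release change — algal biomass up NO; conductivity down NO; pH up NO; zooplankton density down yes; dissolved oxygen up NO; macroinvertebrate diversity down yes; nitrate down NO; surface temperature up NO
(D) sediment plume from construction — algal biomass up yes; conductivity down yes; pH up NO; zooplankton density down yes; dissolved oxygen up yes; macroinvertebrate diversity down yes; nitrate down yes; surface temperature up yes
(E) warming surface water — algal biomass up NO; conductivity down NO; pH up yes; zooplankton density down NO; dissolved oxygen up NO; macroinvertebrate diversity down NO; nitrate down yes; surface temperature up NO
(A) alone accounts for all the evidence.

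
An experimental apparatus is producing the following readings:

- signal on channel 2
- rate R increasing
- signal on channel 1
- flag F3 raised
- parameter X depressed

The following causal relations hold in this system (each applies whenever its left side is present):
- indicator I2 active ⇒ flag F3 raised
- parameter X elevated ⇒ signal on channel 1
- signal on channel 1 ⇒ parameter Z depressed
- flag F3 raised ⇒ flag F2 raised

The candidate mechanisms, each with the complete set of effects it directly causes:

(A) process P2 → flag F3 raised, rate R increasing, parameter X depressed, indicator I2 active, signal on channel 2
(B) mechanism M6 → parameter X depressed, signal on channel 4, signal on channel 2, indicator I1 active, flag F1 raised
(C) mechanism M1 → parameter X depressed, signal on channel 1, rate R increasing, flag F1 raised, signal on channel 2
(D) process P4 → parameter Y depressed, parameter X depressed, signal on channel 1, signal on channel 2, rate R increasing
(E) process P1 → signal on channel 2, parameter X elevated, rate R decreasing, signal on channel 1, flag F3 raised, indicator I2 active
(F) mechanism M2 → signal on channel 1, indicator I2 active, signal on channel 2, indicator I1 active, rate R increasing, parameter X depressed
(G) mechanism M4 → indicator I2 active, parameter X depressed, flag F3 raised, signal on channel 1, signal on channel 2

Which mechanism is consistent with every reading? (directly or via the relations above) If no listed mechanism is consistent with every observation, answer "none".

F

Checking each candidate against the observations:
(A) process P2 — signal on channel 2 ✓; rate R increasing ✓; signal on channel 1 ✗; flag F3 raised ✓; parameter X depressed ✓
(B) mechanism M6 — signal on channel 2 ✓; rate R increasing ✗; signal on channel 1 ✗; flag F3 raised ✗; parameter X depressed ✓
(C) mechanism M1 — does not account for flag F3 raised
(D) process P4 — does not account for flag F3 raised
(E) process P1 — signal on channel 2 ✓; rate R increasing ✗; signal on channel 1 ✓; flag F3 raised ✓; parameter X depressed ✗
(F) mechanism M2 — accounts for every observation (flag F3 raised by indicator I2 active → flag F3 raised)
(G) mechanism M4 — signal on channel 2 ✓; rate R increasing ✗; signal on channel 1 ✓; flag F3 raised ✓; parameter X depressed ✓
Only (F) is consistent with every observation.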